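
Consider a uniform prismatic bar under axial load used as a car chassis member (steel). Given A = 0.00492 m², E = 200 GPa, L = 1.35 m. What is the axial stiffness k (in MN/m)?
Model: a uniform prismatic bar under axial load, so k = (A·E) / L.
Convert to SI units:
  E = 200 GPa = 2 × 10¹¹ Pa
Substitute:
  k = (0.00492 × (2 × 10¹¹)) / 1.35
  k = 7.289 × 10⁸ N/m
Convert: k = 7.289 × 10⁸ N/m = 728.9 MN/m
Final answer: k = 728.9 MN/m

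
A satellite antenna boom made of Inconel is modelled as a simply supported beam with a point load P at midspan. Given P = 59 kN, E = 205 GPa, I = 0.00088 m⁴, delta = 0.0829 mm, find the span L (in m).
Model: a simply supported beam with a point load P at midspan, so delta = (P·L^3) / (48·E·I).
Solve for L: L = ((48·delta·E·I) / P)^(1/3).
Convert to SI units:
  P = 59 kN = 59000 N
  E = 205 GPa = 2.05 × 10¹¹ Pa
  delta = 0.0829 mm = 8.29 × 10⁻⁵ m
Substitute:
  L = ((48 × (8.29 × 10⁻⁵) × (2.05 × 10¹¹) × 0.00088) / 59000)^(1/3)
  L = 2.3 m
Final answer: L = 2.3 m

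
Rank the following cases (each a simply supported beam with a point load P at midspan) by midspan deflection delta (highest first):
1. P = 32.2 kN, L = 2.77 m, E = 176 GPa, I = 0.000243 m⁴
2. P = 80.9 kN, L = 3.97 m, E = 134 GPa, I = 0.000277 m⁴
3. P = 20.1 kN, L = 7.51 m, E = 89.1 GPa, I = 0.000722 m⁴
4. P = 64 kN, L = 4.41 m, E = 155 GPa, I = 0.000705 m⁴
Model: a simply supported beam with a point load P at midspan, so delta = (P·L^3) / (48·E·I) (SI units).
  Case 1: delta = (32200 × 2.77^3) / (48 × (1.76 × 10¹¹) × 0.000243) = 0.0003334 m = 0.3334 mm
  Case 2: delta = (80900 × 3.97^3) / (48 × (1.34 × 10¹¹) × 0.000277) = 0.002841 m = 2.841 mm
  Case 3: delta = (20100 × 7.51^3) / (48 × (8.91 × 10¹⁰) × 0.000722) = 0.002757 m = 2.757 mm
  Case 4: delta = (64000 × 4.41^3) / (48 × (1.55 × 10¹¹) × 0.000705) = 0.001046 m = 1.046 mm
Ordering: 2.841 mm (case 2) > 2.757 mm (case 3) > 1.046 mm (case 4) > 0.3334 mm (case 1)
Final answer: 2, 3, 4, 1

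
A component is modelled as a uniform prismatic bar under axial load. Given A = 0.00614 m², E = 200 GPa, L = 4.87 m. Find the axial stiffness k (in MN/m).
Model: a uniform prismatic bar under axial load, so k = (A·E) / L.
Convert to SI units:
  E = 200 GPa = 2 × 10¹¹ Pa
Substitute:
  k = (0.00614 × (2 × 10¹¹)) / 4.87
  k = 2.522 × 10⁸ N/m
Convert: k = 2.522 × 10⁸ N/m = 252.2 MN/m
Final answer: k = 252.2 MN/m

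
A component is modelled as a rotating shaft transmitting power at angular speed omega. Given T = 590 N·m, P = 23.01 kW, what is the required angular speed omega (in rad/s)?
Model: a rotating shaft transmitting power at angular speed omega, so P = T·omega.
Solve for omega: omega = P / T.
Convert to SI units:
  P = 23.01 kW = 23010 W
Substitute:
  omega = 23010 / 590
  omega = 39 rad/s
Final answer: omega = 39 rad/s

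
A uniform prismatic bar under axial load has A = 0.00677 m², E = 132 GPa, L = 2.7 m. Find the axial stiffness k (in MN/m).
Model: a uniform prismatic bar under axial load, so k = (A·E) / L.
Convert to SI units:
  E = 132 GPa = 1.32 × 10¹¹ Pa
Substitute:
  k = (0.00677 × (1.32 × 10¹¹)) / 2.7
  k = 3.31 × 10⁸ N/m
Convert: k = 3.31 × 10⁸ N/m = 331 MN/m
Final answer: k = 331 MN/m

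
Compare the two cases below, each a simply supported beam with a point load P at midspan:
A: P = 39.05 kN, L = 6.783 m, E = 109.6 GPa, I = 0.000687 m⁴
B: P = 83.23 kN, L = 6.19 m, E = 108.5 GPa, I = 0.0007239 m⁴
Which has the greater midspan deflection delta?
Model: a simply supported beam with a point load P at midspan, so delta = (P·L^3) / (48·E·I) (SI units).
  A: delta = (39050 × 6.783^3) / (48 × (1.096 × 10¹¹) × 0.000687) = 0.003372 m = 3.372 mm
  B: delta = (83230 × 6.19^3) / (48 × (1.085 × 10¹¹) × 0.0007239) = 0.005236 m = 5.236 mm
5.236 mm > 3.372 mm, so B is larger.
Final answer: B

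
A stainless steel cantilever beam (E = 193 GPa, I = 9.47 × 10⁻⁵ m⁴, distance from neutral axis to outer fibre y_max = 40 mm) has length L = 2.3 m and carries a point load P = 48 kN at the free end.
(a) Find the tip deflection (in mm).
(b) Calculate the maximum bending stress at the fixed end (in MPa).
(a) Tip deflection of a cantilever with an end point load: δ = P·L^3 / (3·E·I). Convert P = 48 kN = 48000 N, E = 193 GPa = 1.93 × 10¹¹ Pa.
  δ = (48000 × 2.3^3) / (3 × (1.93 × 10¹¹) × (9.47 × 10⁻⁵)) = 0.01065 m = 10.65 mm
(b) Maximum bending moment at the fixed end: M = P·L = 48000 × 2.3 = 110400 N·m. Convert y_max = 40 mm = 0.04 m.
  σ = M·y_max / I = (110400 × 0.04) / (9.47 × 10⁻⁵) = 4.663 × 10⁷ Pa = 46.63 MPa
Final answer: (a) δ = 10.65 mm, (b) σ = 46.63 MPa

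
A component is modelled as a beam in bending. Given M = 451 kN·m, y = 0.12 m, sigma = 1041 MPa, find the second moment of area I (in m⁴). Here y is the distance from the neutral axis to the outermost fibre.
Model: a beam in bending, so sigma = (M·y) / I.
Solve for I: I = (M·y) / sigma.
Convert to SI units:
  M = 451 kN·m = 451000 N·m
  sigma = 1041 MPa = 1.041 × 10⁹ Pa
Substitute:
  I = (451000 × 0.12) / (1.041 × 10⁹)
  I = 5.199 × 10⁻⁵ m⁴
Final answer: I = 5.199 × 10⁻⁵ m⁴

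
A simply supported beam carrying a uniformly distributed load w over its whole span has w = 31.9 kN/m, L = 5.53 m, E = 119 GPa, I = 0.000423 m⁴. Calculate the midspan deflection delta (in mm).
Model: a simply supported beam carrying a uniformly distributed load w over its whole span, so delta = (5·w·L^4) / (384·E·I).
Convert to SI units:
  w = 31.9 kN/m = 31900 N/m
  E = 119 GPa = 1.19 × 10¹¹ Pa
Substitute:
  delta = (5 × 31900 × 5.53^4) / (384 × (1.19 × 10¹¹) × 0.000423)
  delta = 0.007717 m
Convert: delta = 0.007717 m = 7.717 mm
Final answer: delta = 7.717 mm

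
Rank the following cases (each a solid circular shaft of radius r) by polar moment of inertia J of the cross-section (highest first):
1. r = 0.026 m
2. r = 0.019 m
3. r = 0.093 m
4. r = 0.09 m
Model: a solid circular shaft of radius r, so J = (π·r^4) / 2 (SI units).
  Case 1: J = (π × 0.026^4) / 2 = 7.178 × 10⁻⁷ m⁴
  Case 2: J = (π × 0.019^4) / 2 = 2.047 × 10⁻⁷ m⁴
  Case 3: J = (π × 0.093^4) / 2 = 0.0001175 m⁴
  Case 4: J = (π × 0.09^4) / 2 = 0.0001031 m⁴
Ordering: 0.0001175 m⁴ (case 3) > 0.0001031 m⁴ (case 4) > 7.178 × 10⁻⁷ m⁴ (case 1) > 2.047 × 10⁻⁷ m⁴ (case 2)
Final answer: 3, 4, 1, 2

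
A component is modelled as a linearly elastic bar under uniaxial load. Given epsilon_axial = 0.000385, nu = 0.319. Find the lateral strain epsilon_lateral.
Model: a linearly elastic bar under uniaxial load, so epsilon_lateral = -nu·epsilon_axial.
Substitute:
  epsilon_lateral = -(0.319 × 0.000385)
  epsilon_lateral = -0.0001228
Final answer: epsilon_lateral = -0.0001228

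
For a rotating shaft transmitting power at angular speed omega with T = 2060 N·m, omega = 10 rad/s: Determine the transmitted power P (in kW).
Model: a rotating shaft transmitting power at angular speed omega, so P = T·omega.
Substitute:
  P = 2060 × 10
  P = 20600 W
Convert: P = 20600 W = 20.6 kW
Final answer: P = 20.6 kW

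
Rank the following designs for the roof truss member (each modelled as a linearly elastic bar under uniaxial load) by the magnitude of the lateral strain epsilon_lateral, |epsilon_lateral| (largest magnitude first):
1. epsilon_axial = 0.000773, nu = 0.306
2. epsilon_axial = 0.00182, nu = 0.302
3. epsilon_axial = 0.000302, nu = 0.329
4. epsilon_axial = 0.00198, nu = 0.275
Model: a linearly elastic bar under uniaxial load, so epsilon_lateral = -nu·epsilon_axial (SI units).
  Case 1: epsilon_lateral = -(0.306 × 0.000773) = -0.0002365
  Case 2: epsilon_lateral = -(0.302 × 0.00182) = -0.0005496
  Case 3: epsilon_lateral = -(0.329 × 0.000302) = -9.936 × 10⁻⁵
  Case 4: epsilon_lateral = -(0.275 × 0.00198) = -0.0005445
Ordering by |epsilon_lateral|: 0.0005496 (case 2) > 0.0005445 (case 4) > 0.0002365 (case 1) > 9.936 × 10⁻⁵ (case 3)
Final answer: 2, 4, 1, 3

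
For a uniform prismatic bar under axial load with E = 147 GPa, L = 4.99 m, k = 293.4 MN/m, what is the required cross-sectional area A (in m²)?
Model: a uniform prismatic bar under axial load, so k = (A·E) / L.
Solve for A: A = (k·L) / E.
Convert to SI units:
  E = 147 GPa = 1.47 × 10¹¹ Pa
  k = 293.4 MN/m = 2.934 × 10⁸ N/m
Substitute:
  A = ((2.934 × 10⁸) × 4.99) / (1.47 × 10¹¹)
  A = 0.00996 m²
Final answer: A = 0.00996 m²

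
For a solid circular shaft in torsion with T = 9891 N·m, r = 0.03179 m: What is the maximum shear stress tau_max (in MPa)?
Model: a solid circular shaft in torsion, so tau_max = (2·T) / (π·r^3).
Substitute:
  tau_max = (2 × 9891) / (π × 0.03179^3)
  tau_max = 1.96 × 10⁸ Pa
Convert: tau_max = 1.96 × 10⁸ Pa = 196 MPa
Final answer: tau_max = 196 MPa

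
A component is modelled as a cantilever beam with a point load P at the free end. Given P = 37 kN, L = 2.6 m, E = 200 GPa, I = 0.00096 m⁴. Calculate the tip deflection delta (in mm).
Model: a cantilever beam with a point load P at the free end, so delta = (P·L^3) / (3·E·I).
Convert to SI units:
  P = 37 kN = 37000 N
  E = 200 GPa = 2 × 10¹¹ Pa
Substitute:
  delta = (37000 × 2.6^3) / (3 × (2 × 10¹¹) × 0.00096)
  delta = 0.001129 m
Convert: delta = 0.001129 m = 1.129 mm
Final answer: delta = 1.129 mm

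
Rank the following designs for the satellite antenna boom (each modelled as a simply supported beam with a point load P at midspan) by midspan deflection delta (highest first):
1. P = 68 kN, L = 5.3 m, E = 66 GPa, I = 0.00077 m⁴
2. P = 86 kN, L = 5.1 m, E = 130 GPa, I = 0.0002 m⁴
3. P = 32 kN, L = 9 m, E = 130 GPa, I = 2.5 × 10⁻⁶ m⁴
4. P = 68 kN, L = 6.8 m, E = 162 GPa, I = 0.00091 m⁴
Model: a simply supported beam with a point load P at midspan, so delta = (P·L^3) / (48·E·I) (SI units).
  Case 1: delta = (68000 × 5.3^3) / (48 × (6.6 × 10¹⁰) × 0.00077) = 0.00415 m = 4.15 mm
  Case 2: delta = (86000 × 5.1^3) / (48 × (1.3 × 10¹¹) × 0.0002) = 0.009141 m = 9.141 mm
  Case 3: delta = (32000 × 9^3) / (48 × (1.3 × 10¹¹) × (2.5 × 10⁻⁶)) = 1.495 m = 1495 mm
  Case 4: delta = (68000 × 6.8^3) / (48 × (1.62 × 10¹¹) × 0.00091) = 0.003022 m = 3.022 mm
Ordering: 1495 mm (case 3) > 9.141 mm (case 2) > 4.15 mm (case 1) > 3.022 mm (case 4)
Final answer: 3, 2, 1, 4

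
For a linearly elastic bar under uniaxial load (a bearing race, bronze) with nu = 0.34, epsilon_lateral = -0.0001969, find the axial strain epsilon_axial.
Model: a linearly elastic bar under uniaxial load, so epsilon_lateral = -nu·epsilon_axial.
Solve for epsilon_axial: epsilon_axial = -epsilon_lateral / nu.
Substitute:
  epsilon_axial = -(-0.0001969) / 0.34
  epsilon_axial = 0.0005791
Final answer: epsilon_axial = 0.0005791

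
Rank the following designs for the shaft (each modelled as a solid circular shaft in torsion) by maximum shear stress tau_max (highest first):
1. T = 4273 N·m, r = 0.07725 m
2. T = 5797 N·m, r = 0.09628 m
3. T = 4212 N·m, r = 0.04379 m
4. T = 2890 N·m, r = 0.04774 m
Model: a solid circular shaft in torsion, so tau_max = (2·T) / (π·r^3) (SI units).
  Case 1: tau_max = (2 × 4273) / (π × 0.07725^3) = 5.901 × 10⁶ Pa = 5.901 MPa
  Case 2: tau_max = (2 × 5797) / (π × 0.09628^3) = 4.135 × 10⁶ Pa = 4.135 MPa
  Case 3: tau_max = (2 × 4212) / (π × 0.04379^3) = 3.193 × 10⁷ Pa = 31.93 MPa
  Case 4: tau_max = (2 × 2890) / (π × 0.04774^3) = 1.691 × 10⁷ Pa = 16.91 MPa
Ordering: 31.93 MPa (case 3) > 16.91 MPa (case 4) > 5.901 MPa (case 1) > 4.135 MPa (case 2)
Final answer: 3, 4, 1, 2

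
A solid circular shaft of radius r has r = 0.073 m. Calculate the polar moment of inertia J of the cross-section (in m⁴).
Model: a solid circular shaft of radius r, so J = (π·r^4) / 2.
Substitute:
  J = (π × 0.073^4) / 2
  J = 4.461 × 10⁻⁵ m⁴
Final answer: J = 4.461 × 10⁻⁵ m⁴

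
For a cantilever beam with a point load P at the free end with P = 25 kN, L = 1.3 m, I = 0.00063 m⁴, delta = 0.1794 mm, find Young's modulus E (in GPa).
Model: a cantilever beam with a point load P at the free end, so delta = (P·L^3) / (3·E·I).
Solve for E: E = (P·L^3) / (3·delta·I).
Convert to SI units:
  P = 25 kN = 25000 N
  delta = 0.1794 mm = 0.0001794 m
Substitute:
  E = (25000 × 1.3^3) / (3 × 0.0001794 × 0.00063)
  E = 1.62 × 10¹¹ Pa
Convert: E = 1.62 × 10¹¹ Pa = 162 GPa
Final answer: E = 162 GPa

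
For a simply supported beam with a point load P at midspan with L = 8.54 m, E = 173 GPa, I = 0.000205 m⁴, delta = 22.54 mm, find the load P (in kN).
Model: a simply supported beam with a point load P at midspan, so delta = (P·L^3) / (48·E·I).
Solve for P: P = (48·delta·E·I) / L^3.
Convert to SI units:
  E = 173 GPa = 1.73 × 10¹¹ Pa
  delta = 22.54 mm = 0.02254 m
Substitute:
  P = (48 × 0.02254 × (1.73 × 10¹¹) × 0.000205) / 8.54^3
  P = 61610 N
Convert: P = 61610 N = 61.61 kN
Final answer: P = 61.61 kN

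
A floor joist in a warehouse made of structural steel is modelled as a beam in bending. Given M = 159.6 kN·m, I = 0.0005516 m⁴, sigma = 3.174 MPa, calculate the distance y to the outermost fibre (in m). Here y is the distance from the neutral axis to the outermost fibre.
Model: a beam in bending, so sigma = (M·y) / I.
Solve for y: y = (sigma·I) / M.
Convert to SI units:
  M = 159.6 kN·m = 159600 N·m
  sigma = 3.174 MPa = 3.174 × 10⁶ Pa
Substitute:
  y = ((3.174 × 10⁶) × 0.0005516) / 159600
  y = 0.01097 m
Final answer: y = 0.01097 m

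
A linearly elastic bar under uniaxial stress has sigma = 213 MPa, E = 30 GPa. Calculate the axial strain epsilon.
Model: a linearly elastic bar under uniaxial stress, so epsilon = sigma / E.
Convert to SI units:
  sigma = 213 MPa = 2.13 × 10⁸ Pa
  E = 30 GPa = 3 × 10¹⁰ Pa
Substitute:
  epsilon = (2.13 × 10⁸) / (3 × 10¹⁰)
  epsilon = 0.0071
Final answer: epsilon = 0.0071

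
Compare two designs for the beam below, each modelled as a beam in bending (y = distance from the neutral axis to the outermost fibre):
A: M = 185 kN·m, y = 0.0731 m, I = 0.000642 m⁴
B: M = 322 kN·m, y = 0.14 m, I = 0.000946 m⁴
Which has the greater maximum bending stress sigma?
Model: a beam in bending (y = distance from the neutral axis to the outermost fibre), so sigma = (M·y) / I (SI units).
  A: sigma = (185000 × 0.0731) / 0.000642 = 2.106 × 10⁷ Pa = 21.06 MPa
  B: sigma = (322000 × 0.14) / 0.000946 = 4.765 × 10⁷ Pa = 47.65 MPa
47.65 MPa > 21.06 MPa, so B is larger.
Final answer: B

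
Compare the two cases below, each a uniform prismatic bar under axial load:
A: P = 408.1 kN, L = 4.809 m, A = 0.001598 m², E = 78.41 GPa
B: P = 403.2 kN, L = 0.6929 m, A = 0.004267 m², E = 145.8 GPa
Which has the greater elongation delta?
Model: a uniform prismatic bar under axial load, so delta = (P·L) / (A·E) (SI units).
  A: delta = (408100 × 4.809) / (0.001598 × (7.841 × 10¹⁰)) = 0.01566 m = 15.66 mm
  B: delta = (403200 × 0.6929) / (0.004267 × (1.458 × 10¹¹)) = 0.0004491 m = 0.4491 mm
15.66 mm > 0.4491 mm, so A is larger.
Final answer: A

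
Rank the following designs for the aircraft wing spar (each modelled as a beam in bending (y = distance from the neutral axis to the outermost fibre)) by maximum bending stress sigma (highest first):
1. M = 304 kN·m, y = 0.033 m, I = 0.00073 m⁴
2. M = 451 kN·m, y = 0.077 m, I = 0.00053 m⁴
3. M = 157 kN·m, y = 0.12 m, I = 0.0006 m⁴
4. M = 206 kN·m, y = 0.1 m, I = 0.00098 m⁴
Model: a beam in bending (y = distance from the neutral axis to the outermost fibre), so sigma = (M·y) / I (SI units).
  Case 1: sigma = (304000 × 0.033) / 0.00073 = 1.374 × 10⁷ Pa = 13.74 MPa
  Case 2: sigma = (451000 × 0.077) / 0.00053 = 6.552 × 10⁷ Pa = 65.52 MPa
  Case 3: sigma = (157000 × 0.12) / 0.0006 = 3.14 × 10⁷ Pa = 31.4 MPa
  Case 4: sigma = (206000 × 0.1) / 0.00098 = 2.102 × 10⁷ Pa = 21.02 MPa
Ordering: 65.52 MPa (case 2) > 31.4 MPa (case 3) > 21.02 MPa (case 4) > 13.74 MPa (case 1)
Final answer: 2, 3, 4, 1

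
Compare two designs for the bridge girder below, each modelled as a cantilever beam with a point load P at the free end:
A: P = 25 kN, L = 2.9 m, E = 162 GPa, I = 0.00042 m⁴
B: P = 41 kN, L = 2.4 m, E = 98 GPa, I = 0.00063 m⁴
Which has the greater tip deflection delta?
Model: a cantilever beam with a point load P at the free end, so delta = (P·L^3) / (3·E·I) (SI units).
  A: delta = (25000 × 2.9^3) / (3 × (1.62 × 10¹¹) × 0.00042) = 0.002987 m = 2.987 mm
  B: delta = (41000 × 2.4^3) / (3 × (9.8 × 10¹⁰) × 0.00063) = 0.00306 m = 3.06 mm
3.06 mm > 2.987 mm, so B is larger.
Final answer: B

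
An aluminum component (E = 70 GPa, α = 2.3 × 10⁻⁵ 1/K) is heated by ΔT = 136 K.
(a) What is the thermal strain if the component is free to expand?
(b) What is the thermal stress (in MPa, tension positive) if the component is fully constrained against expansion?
(a) Free thermal strain ε_th = α·ΔT = (2.3 × 10⁻⁵) × 136 = 0.003128
(b) Fully constrained, the expansion is suppressed, so σ = -E·α·ΔT. Convert E = 70 GPa = 7 × 10¹⁰ Pa.
  σ = -(7 × 10¹⁰) × (2.3 × 10⁻⁵) × 136 = -2.19 × 10⁸ Pa = -219 MPa (compressive)
Final answer: (a) ε_th = 0.003128, (b) σ = -219 MPa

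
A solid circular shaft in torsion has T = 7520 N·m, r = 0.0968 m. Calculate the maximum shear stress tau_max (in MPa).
Model: a solid circular shaft in torsion, so tau_max = (2·T) / (π·r^3).
Substitute:
  tau_max = (2 × 7520) / (π × 0.0968^3)
  tau_max = 5.278 × 10⁶ Pa
Convert: tau_max = 5.278 × 10⁶ Pa = 5.278 MPa
Final answer: tau_max = 5.278 MPa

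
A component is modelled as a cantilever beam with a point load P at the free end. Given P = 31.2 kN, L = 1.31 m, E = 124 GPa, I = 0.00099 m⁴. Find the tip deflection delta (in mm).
Model: a cantilever beam with a point load P at the free end, so delta = (P·L^3) / (3·E·I).
Convert to SI units:
  P = 31.2 kN = 31200 N
  E = 124 GPa = 1.24 × 10¹¹ Pa
Substitute:
  delta = (31200 × 1.31^3) / (3 × (1.24 × 10¹¹) × 0.00099)
  delta = 0.0001905 m
Convert: delta = 0.0001905 m = 0.1905 mm
Final answer: delta = 0.1905 mm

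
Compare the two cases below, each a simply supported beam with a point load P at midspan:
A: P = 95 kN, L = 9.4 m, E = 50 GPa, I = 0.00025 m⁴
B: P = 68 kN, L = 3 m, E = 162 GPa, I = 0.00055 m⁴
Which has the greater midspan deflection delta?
Model: a simply supported beam with a point load P at midspan, so delta = (P·L^3) / (48·E·I) (SI units).
  A: delta = (95000 × 9.4^3) / (48 × (5 × 10¹⁰) × 0.00025) = 0.1315 m = 131.5 mm
  B: delta = (68000 × 3^3) / (48 × (1.62 × 10¹¹) × 0.00055) = 0.0004293 m = 0.4293 mm
131.5 mm > 0.4293 mm, so A is larger.
Final answer: A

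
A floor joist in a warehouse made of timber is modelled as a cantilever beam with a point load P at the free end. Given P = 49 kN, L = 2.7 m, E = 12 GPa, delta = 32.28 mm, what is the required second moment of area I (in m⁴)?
Model: a cantilever beam with a point load P at the free end, so delta = (P·L^3) / (3·E·I).
Solve for I: I = (P·L^3) / (3·delta·E).
Convert to SI units:
  P = 49 kN = 49000 N
  E = 12 GPa = 1.2 × 10¹⁰ Pa
  delta = 32.28 mm = 0.03228 m
Substitute:
  I = (49000 × 2.7^3) / (3 × 0.03228 × (1.2 × 10¹⁰))
  I = 0.0008299 m⁴
Final answer: I = 0.0008299 m⁴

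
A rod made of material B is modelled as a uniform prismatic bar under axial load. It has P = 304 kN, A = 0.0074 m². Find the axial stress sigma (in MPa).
Model: a uniform prismatic bar under axial load, so sigma = P / A.
Convert to SI units:
  P = 304 kN = 304000 N
Substitute:
  sigma = 304000 / 0.0074
  sigma = 4.108 × 10⁷ Pa
Convert: sigma = 4.108 × 10⁷ Pa = 41.08 MPa
Final answer: sigma = 41.08 MPa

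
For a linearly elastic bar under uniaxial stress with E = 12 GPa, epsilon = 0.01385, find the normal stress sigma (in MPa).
Model: a linearly elastic bar under uniaxial stress, so epsilon = sigma / E.
Solve for sigma: sigma = epsilon·E.
Convert to SI units:
  E = 12 GPa = 1.2 × 10¹⁰ Pa
Substitute:
  sigma = 0.01385 × (1.2 × 10¹⁰)
  sigma = 1.662 × 10⁸ Pa
Convert: sigma = 1.662 × 10⁸ Pa = 166.2 MPa
Final answer: sigma = 166.2 MPa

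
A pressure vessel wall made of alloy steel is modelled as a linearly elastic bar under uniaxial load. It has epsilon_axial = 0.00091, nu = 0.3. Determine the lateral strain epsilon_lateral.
Model: a linearly elastic bar under uniaxial load, so epsilon_lateral = -nu·epsilon_axial.
Substitute:
  epsilon_lateral = -(0.3 × 0.00091)
  epsilon_lateral = -0.000273
Final answer: epsilon_lateral = -0.000273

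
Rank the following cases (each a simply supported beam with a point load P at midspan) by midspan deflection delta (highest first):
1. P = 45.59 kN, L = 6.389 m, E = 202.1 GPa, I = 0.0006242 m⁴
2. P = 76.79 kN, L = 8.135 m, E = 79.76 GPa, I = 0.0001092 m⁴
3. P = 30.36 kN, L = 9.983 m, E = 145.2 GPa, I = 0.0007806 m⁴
Model: a simply supported beam with a point load P at midspan, so delta = (P·L^3) / (48·E·I) (SI units).
  Case 1: delta = (45590 × 6.389^3) / (48 × (2.021 × 10¹¹) × 0.0006242) = 0.001964 m = 1.964 mm
  Case 2: delta = (76790 × 8.135^3) / (48 × (7.976 × 10¹⁰) × 0.0001092) = 0.09888 m = 98.88 mm
  Case 3: delta = (30360 × 9.983^3) / (48 × (1.452 × 10¹¹) × 0.0007806) = 0.005552 m = 5.552 mm
Ordering: 98.88 mm (case 2) > 5.552 mm (case 3) > 1.964 mm (case 1)
Final answer: 2, 3, 1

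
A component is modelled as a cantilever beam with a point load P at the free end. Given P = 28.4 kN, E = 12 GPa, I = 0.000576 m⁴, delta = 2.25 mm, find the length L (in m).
Model: a cantilever beam with a point load P at the free end, so delta = (P·L^3) / (3·E·I).
Solve for L: L = ((3·delta·E·I) / P)^(1/3).
Convert to SI units:
  P = 28.4 kN = 28400 N
  E = 12 GPa = 1.2 × 10¹⁰ Pa
  delta = 2.25 mm = 0.00225 m
Substitute:
  L = ((3 × 0.00225 × (1.2 × 10¹⁰) × 0.000576) / 28400)^(1/3)
  L = 1.18 m
Final answer: L = 1.18 m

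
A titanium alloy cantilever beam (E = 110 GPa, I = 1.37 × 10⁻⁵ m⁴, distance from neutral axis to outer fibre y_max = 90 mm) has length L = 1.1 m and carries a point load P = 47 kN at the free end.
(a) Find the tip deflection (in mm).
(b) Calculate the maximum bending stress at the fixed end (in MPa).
(a) Tip deflection of a cantilever with an end point load: δ = P·L^3 / (3·E·I). Convert P = 47 kN = 47000 N, E = 110 GPa = 1.1 × 10¹¹ Pa.
  δ = (47000 × 1.1^3) / (3 × (1.1 × 10¹¹) × (1.37 × 10⁻⁵)) = 0.01384 m = 13.84 mm
(b) Maximum bending moment at the fixed end: M = P·L = 47000 × 1.1 = 51700 N·m. Convert y_max = 90 mm = 0.09 m.
  σ = M·y_max / I = (51700 × 0.09) / (1.37 × 10⁻⁵) = 3.396 × 10⁸ Pa = 339.6 MPa
Final answer: (a) δ = 13.84 mm, (b) σ = 339.6 MPa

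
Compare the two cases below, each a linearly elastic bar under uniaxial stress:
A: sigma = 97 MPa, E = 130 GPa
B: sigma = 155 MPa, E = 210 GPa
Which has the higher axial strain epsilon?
Model: a linearly elastic bar under uniaxial stress, so epsilon = sigma / E (SI units).
  A: epsilon = (9.7 × 10⁷) / (1.3 × 10¹¹) = 0.0007462
  B: epsilon = (1.55 × 10⁸) / (2.1 × 10¹¹) = 0.0007381
0.0007462 > 0.0007381, so A is larger.
Final answer: A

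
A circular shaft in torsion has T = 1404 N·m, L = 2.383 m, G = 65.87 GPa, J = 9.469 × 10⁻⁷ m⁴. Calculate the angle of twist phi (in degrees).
Model: a circular shaft in torsion, so phi = (T·L) / (G·J).
Convert to SI units:
  G = 65.87 GPa = 6.587 × 10¹⁰ Pa
Substitute:
  phi = (1404 × 2.383) / ((6.587 × 10¹⁰) × (9.469 × 10⁻⁷))
  phi = 0.05364 rad
Convert to degrees: phi = 0.05364 × 180/π = 3.073°
Final answer: phi = 3.073°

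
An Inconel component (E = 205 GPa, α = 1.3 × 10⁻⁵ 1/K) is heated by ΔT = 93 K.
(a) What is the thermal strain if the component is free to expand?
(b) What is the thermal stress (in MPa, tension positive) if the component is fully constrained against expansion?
(a) Free thermal strain ε_th = α·ΔT = (1.3 × 10⁻⁵) × 93 = 0.001209
(b) Fully constrained, the expansion is suppressed, so σ = -E·α·ΔT. Convert E = 205 GPa = 2.05 × 10¹¹ Pa.
  σ = -(2.05 × 10¹¹) × (1.3 × 10⁻⁵) × 93 = -2.478 × 10⁸ Pa = -247.8 MPa (compressive)
Final answer: (a) ε_th = 0.001209, (b) σ = -247.8 MPa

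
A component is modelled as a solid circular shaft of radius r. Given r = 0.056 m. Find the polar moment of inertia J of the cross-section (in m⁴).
Model: a solid circular shaft of radius r, so J = (π·r^4) / 2.
Substitute:
  J = (π × 0.056^4) / 2
  J = 1.545 × 10⁻⁵ m⁴
Final answer: J = 1.545 × 10⁻⁵ m⁴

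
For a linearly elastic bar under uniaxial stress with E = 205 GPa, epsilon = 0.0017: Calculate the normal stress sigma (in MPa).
Model: a linearly elastic bar under uniaxial stress, so sigma = E·epsilon.
Convert to SI units:
  E = 205 GPa = 2.05 × 10¹¹ Pa
Substitute:
  sigma = (2.05 × 10¹¹) × 0.0017
  sigma = 3.485 × 10⁸ Pa
Convert: sigma = 3.485 × 10⁸ Pa = 348.5 MPa
Final answer: sigma = 348.5 MPa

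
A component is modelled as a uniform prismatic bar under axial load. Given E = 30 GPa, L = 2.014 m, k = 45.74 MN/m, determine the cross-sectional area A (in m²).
Model: a uniform prismatic bar under axial load, so k = (A·E) / L.
Solve for A: A = (k·L) / E.
Convert to SI units:
  E = 30 GPa = 3 × 10¹⁰ Pa
  k = 45.74 MN/m = 4.574 × 10⁷ N/m
Substitute:
  A = ((4.574 × 10⁷) × 2.014) / (3 × 10¹⁰)
  A = 0.003071 m²
Final answer: A = 0.003071 m²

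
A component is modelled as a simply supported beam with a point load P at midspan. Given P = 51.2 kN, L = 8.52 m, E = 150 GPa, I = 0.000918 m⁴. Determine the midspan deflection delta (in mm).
Model: a simply supported beam with a point load P at midspan, so delta = (P·L^3) / (48·E·I).
Convert to SI units:
  P = 51.2 kN = 51200 N
  E = 150 GPa = 1.5 × 10¹¹ Pa
Substitute:
  delta = (51200 × 8.52^3) / (48 × (1.5 × 10¹¹) × 0.000918)
  delta = 0.004791 m
Convert: delta = 0.004791 m = 4.791 mm
Final answer: delta = 4.791 mm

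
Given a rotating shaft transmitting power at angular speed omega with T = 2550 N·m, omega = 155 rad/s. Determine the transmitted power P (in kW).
Model: a rotating shaft transmitting power at angular speed omega, so P = T·omega.
Substitute:
  P = 2550 × 155
  P = 395200 W
Convert: P = 395200 W = 395.2 kW
Final answer: P = 395.2 kW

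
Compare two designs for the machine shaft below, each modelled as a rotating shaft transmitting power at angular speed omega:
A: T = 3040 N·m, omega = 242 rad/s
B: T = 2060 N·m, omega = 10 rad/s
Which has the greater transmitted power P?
Model: a rotating shaft transmitting power at angular speed omega, so P = T·omega (SI units).
  A: P = 3040 × 242 = 735700 W = 735.7 kW
  B: P = 2060 × 10 = 20600 W = 20.6 kW
735.7 kW > 20.6 kW, so A is larger.
Final answer: A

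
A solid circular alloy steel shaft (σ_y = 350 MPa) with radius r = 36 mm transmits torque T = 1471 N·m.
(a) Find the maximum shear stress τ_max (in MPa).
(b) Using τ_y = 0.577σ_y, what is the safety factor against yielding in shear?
(a) For a solid circular shaft, τ_max = T·r/J with J = π·r^4/2, i.e. τ_max = 2·T / (π·r^3). Convert r = 36 mm = 0.036 m.
  τ_max = (2 × 1471) / (π × 0.036^3) = 2.007 × 10⁷ Pa = 20.07 MPa
(b) τ_y = 0.577 × 350 = 201.95 MPa
  SF = τ_y/τ_max = 201.95 / 20.07 = 10.06
Final answer: (a) τ_max = 20.07 MPa, (b) SF = 10.06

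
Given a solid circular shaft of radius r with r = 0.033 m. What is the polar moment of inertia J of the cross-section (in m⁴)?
Model: a solid circular shaft of radius r, so J = (π·r^4) / 2.
Substitute:
  J = (π × 0.033^4) / 2
  J = 1.863 × 10⁻⁶ m⁴
Final answer: J = 1.863 × 10⁻⁶ m⁴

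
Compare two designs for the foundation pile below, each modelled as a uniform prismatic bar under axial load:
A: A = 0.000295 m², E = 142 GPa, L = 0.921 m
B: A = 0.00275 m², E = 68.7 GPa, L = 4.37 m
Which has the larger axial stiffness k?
Model: a uniform prismatic bar under axial load, so k = (A·E) / L (SI units).
  A: k = (0.000295 × (1.42 × 10¹¹)) / 0.921 = 4.548 × 10⁷ N/m = 45.48 MN/m
  B: k = (0.00275 × (6.87 × 10¹⁰)) / 4.37 = 4.323 × 10⁷ N/m = 43.23 MN/m
45.48 MN/m > 43.23 MN/m, so A is larger.
Final answer: A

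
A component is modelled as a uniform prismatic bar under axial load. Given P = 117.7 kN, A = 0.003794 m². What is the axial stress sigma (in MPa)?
Model: a uniform prismatic bar under axial load, so sigma = P / A.
Convert to SI units:
  P = 117.7 kN = 117700 N
Substitute:
  sigma = 117700 / 0.003794
  sigma = 3.102 × 10⁷ Pa
Convert: sigma = 3.102 × 10⁷ Pa = 31.02 MPa
Final answer: sigma = 31.02 MPa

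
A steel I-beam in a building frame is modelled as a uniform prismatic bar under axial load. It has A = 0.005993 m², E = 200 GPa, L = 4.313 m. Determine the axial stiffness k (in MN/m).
Model: a uniform prismatic bar under axial load, so k = (A·E) / L.
Convert to SI units:
  E = 200 GPa = 2 × 10¹¹ Pa
Substitute:
  k = (0.005993 × (2 × 10¹¹)) / 4.313
  k = 2.779 × 10⁸ N/m
Convert: k = 2.779 × 10⁸ N/m = 277.9 MN/m
Final answer: k = 277.9 MN/m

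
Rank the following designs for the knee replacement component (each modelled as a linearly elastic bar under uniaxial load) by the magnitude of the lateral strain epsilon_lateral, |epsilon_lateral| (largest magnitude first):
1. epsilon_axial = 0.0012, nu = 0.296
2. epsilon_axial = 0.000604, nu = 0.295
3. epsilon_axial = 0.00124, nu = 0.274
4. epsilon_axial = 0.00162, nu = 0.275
Model: a linearly elastic bar under uniaxial load, so epsilon_lateral = -nu·epsilon_axial (SI units).
  Case 1: epsilon_lateral = -(0.296 × 0.0012) = -0.0003552
  Case 2: epsilon_lateral = -(0.295 × 0.000604) = -0.0001782
  Case 3: epsilon_lateral = -(0.274 × 0.00124) = -0.0003398
  Case 4: epsilon_lateral = -(0.275 × 0.00162) = -0.0004455
Ordering by |epsilon_lateral|: 0.0004455 (case 4) > 0.0003552 (case 1) > 0.0003398 (case 3) > 0.0001782 (case 2)
Final answer: 4, 1, 3, 2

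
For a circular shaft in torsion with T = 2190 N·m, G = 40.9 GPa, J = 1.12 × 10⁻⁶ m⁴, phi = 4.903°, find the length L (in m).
Model: a circular shaft in torsion, so phi = (T·L) / (G·J).
Solve for L: L = (phi·G·J) / T.
Convert to SI units:
  G = 40.9 GPa = 4.09 × 10¹⁰ Pa
  phi = 4.903° = 0.08557 rad
Substitute:
  L = (0.08557 × (4.09 × 10¹⁰) × (1.12 × 10⁻⁶)) / 2190
  L = 1.79 m
Final answer: L = 1.79 m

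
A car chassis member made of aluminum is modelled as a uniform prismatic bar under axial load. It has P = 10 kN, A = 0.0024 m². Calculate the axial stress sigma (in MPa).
Model: a uniform prismatic bar under axial load, so sigma = P / A.
Convert to SI units:
  P = 10 kN = 10000 N
Substitute:
  sigma = 10000 / 0.0024
  sigma = 4.167 × 10⁶ Pa
Convert: sigma = 4.167 × 10⁶ Pa = 4.167 MPa
Final answer: sigma = 4.167 MPa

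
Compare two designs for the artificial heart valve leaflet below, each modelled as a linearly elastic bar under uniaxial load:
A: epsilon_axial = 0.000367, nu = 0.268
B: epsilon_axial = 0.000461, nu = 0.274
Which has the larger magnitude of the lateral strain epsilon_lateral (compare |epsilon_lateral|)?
Model: a linearly elastic bar under uniaxial load, so epsilon_lateral = -nu·epsilon_axial (SI units).
  A: epsilon_lateral = -(0.268 × 0.000367) = -9.836 × 10⁻⁵
  B: epsilon_lateral = -(0.274 × 0.000461) = -0.0001263
|epsilon_lateral|: A = 9.836 × 10⁻⁵, B = 0.0001263, so B is larger in magnitude.
Final answer: B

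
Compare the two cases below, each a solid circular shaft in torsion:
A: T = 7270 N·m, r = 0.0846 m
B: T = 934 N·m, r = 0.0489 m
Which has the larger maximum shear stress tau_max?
Model: a solid circular shaft in torsion, so tau_max = (2·T) / (π·r^3) (SI units).
  A: tau_max = (2 × 7270) / (π × 0.0846^3) = 7.644 × 10⁶ Pa = 7.644 MPa
  B: tau_max = (2 × 934) / (π × 0.0489^3) = 5.085 × 10⁶ Pa = 5.085 MPa
7.644 MPa > 5.085 MPa, so A is larger.
Final answer: A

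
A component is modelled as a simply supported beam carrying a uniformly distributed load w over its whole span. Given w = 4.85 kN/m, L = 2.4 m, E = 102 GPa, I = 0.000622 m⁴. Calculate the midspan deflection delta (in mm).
Model: a simply supported beam carrying a uniformly distributed load w over its whole span, so delta = (5·w·L^4) / (384·E·I).
Convert to SI units:
  w = 4.85 kN/m = 4850 N/m
  E = 102 GPa = 1.02 × 10¹¹ Pa
Substitute:
  delta = (5 × 4850 × 2.4^4) / (384 × (1.02 × 10¹¹) × 0.000622)
  delta = 3.302 × 10⁻⁵ m
Convert: delta = 3.302 × 10⁻⁵ m = 0.03302 mm
Final answer: delta = 0.03302 mm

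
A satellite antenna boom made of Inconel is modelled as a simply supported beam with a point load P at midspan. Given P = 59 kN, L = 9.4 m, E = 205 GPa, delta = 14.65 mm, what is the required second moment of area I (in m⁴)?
Model: a simply supported beam with a point load P at midspan, so delta = (P·L^3) / (48·E·I).
Solve for I: I = (P·L^3) / (48·delta·E).
Convert to SI units:
  P = 59 kN = 59000 N
  E = 205 GPa = 2.05 × 10¹¹ Pa
  delta = 14.65 mm = 0.01465 m
Substitute:
  I = (59000 × 9.4^3) / (48 × 0.01465 × (2.05 × 10¹¹))
  I = 0.0003399 m⁴
Final answer: I = 0.0003399 m⁴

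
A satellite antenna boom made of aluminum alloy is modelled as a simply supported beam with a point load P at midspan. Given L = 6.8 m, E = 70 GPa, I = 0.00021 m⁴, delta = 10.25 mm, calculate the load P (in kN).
Model: a simply supported beam with a point load P at midspan, so delta = (P·L^3) / (48·E·I).
Solve for P: P = (48·delta·E·I) / L^3.
Convert to SI units:
  E = 70 GPa = 7 × 10¹⁰ Pa
  delta = 10.25 mm = 0.01025 m
Substitute:
  P = (48 × 0.01025 × (7 × 10¹⁰) × 0.00021) / 6.8^3
  P = 23000 N
Convert: P = 23000 N = 23 kN
Final answer: P = 23 kN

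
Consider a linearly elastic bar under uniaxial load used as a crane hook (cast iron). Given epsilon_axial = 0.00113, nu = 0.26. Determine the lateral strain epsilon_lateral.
Model: a linearly elastic bar under uniaxial load, so epsilon_lateral = -nu·epsilon_axial.
Substitute:
  epsilon_lateral = -(0.26 × 0.00113)
  epsilon_lateral = -0.0002938
Final answer: epsilon_lateral = -0.0002938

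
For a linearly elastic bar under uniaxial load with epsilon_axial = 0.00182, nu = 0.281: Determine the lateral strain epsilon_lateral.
Model: a linearly elastic bar under uniaxial load, so epsilon_lateral = -nu·epsilon_axial.
Substitute:
  epsilon_lateral = -(0.281 × 0.00182)
  epsilon_lateral = -0.0005114
Final answer: epsilon_lateral = -0.0005114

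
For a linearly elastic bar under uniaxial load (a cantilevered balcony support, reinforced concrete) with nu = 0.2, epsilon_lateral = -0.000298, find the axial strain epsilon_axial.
Model: a linearly elastic bar under uniaxial load, so epsilon_lateral = -nu·epsilon_axial.
Solve for epsilon_axial: epsilon_axial = -epsilon_lateral / nu.
Substitute:
  epsilon_axial = -(-0.000298) / 0.2
  epsilon_axial = 0.00149
Final answer: epsilon_axial = 0.00149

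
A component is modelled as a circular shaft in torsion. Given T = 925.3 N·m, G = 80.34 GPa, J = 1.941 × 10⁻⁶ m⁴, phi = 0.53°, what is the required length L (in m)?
Model: a circular shaft in torsion, so phi = (T·L) / (G·J).
Solve for L: L = (phi·G·J) / T.
Convert to SI units:
  G = 80.34 GPa = 8.034 × 10¹⁰ Pa
  phi = 0.53° = 0.00925 rad
Substitute:
  L = (0.00925 × (8.034 × 10¹⁰) × (1.941 × 10⁻⁶)) / 925.3
  L = 1.559 m
Final answer: L = 1.559 m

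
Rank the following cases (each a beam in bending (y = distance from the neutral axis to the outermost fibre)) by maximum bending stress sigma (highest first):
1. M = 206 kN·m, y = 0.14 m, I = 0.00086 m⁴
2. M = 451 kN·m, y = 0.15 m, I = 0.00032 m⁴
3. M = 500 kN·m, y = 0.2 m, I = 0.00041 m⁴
Model: a beam in bending (y = distance from the neutral axis to the outermost fibre), so sigma = (M·y) / I (SI units).
  Case 1: sigma = (206000 × 0.14) / 0.00086 = 3.353 × 10⁷ Pa = 33.53 MPa
  Case 2: sigma = (451000 × 0.15) / 0.00032 = 2.114 × 10⁸ Pa = 211.4 MPa
  Case 3: sigma = (500000 × 0.2) / 0.00041 = 2.439 × 10⁸ Pa = 243.9 MPa
Ordering: 243.9 MPa (case 3) > 211.4 MPa (case 2) > 33.53 MPa (case 1)
Final answer: 3, 2, 1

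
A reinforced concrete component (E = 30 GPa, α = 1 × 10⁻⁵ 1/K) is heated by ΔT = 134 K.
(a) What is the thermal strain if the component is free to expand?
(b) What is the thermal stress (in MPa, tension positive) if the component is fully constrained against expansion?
(a) Free thermal strain ε_th = α·ΔT = (1 × 10⁻⁵) × 134 = 0.00134
(b) Fully constrained, the expansion is suppressed, so σ = -E·α·ΔT. Convert E = 30 GPa = 3 × 10¹⁰ Pa.
  σ = -(3 × 10¹⁰) × (1 × 10⁻⁵) × 134 = -4.02 × 10⁷ Pa = -40.2 MPa (compressive)
Final answer: (a) ε_th = 0.00134, (b) σ = -40.2 MPa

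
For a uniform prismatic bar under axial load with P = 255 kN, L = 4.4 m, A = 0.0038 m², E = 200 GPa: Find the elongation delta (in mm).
Model: a uniform prismatic bar under axial load, so delta = (P·L) / (A·E).
Convert to SI units:
  P = 255 kN = 255000 N
  E = 200 GPa = 2 × 10¹¹ Pa
Substitute:
  delta = (255000 × 4.4) / (0.0038 × (2 × 10¹¹))
  delta = 0.001476 m
Convert: delta = 0.001476 m = 1.476 mm
Final answer: delta = 1.476 mm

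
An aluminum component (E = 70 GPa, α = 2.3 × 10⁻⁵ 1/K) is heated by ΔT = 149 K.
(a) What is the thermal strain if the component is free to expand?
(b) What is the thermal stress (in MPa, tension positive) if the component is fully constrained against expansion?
(a) Free thermal strain ε_th = α·ΔT = (2.3 × 10⁻⁵) × 149 = 0.003427
(b) Fully constrained, the expansion is suppressed, so σ = -E·α·ΔT. Convert E = 70 GPa = 7 × 10¹⁰ Pa.
  σ = -(7 × 10¹⁰) × (2.3 × 10⁻⁵) × 149 = -2.399 × 10⁸ Pa = -239.9 MPa (compressive)
Final answer: (a) ε_th = 0.003427, (b) σ = -239.9 MPa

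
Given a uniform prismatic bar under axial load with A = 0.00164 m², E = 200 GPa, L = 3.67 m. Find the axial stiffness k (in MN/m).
Model: a uniform prismatic bar under axial load, so k = (A·E) / L.
Convert to SI units:
  E = 200 GPa = 2 × 10¹¹ Pa
Substitute:
  k = (0.00164 × (2 × 10¹¹)) / 3.67
  k = 8.937 × 10⁷ N/m
Convert: k = 8.937 × 10⁷ N/m = 89.37 MN/m
Final answer: k = 89.37 MN/m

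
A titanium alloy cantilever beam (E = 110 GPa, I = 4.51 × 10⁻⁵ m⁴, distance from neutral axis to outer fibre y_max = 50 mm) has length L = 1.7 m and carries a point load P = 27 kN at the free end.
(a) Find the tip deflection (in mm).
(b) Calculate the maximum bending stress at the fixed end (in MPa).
(a) Tip deflection of a cantilever with an end point load: δ = P·L^3 / (3·E·I). Convert P = 27 kN = 27000 N, E = 110 GPa = 1.1 × 10¹¹ Pa.
  δ = (27000 × 1.7^3) / (3 × (1.1 × 10¹¹) × (4.51 × 10⁻⁵)) = 0.008913 m = 8.913 mm
(b) Maximum bending moment at the fixed end: M = P·L = 27000 × 1.7 = 45900 N·m. Convert y_max = 50 mm = 0.05 m.
  σ = M·y_max / I = (45900 × 0.05) / (4.51 × 10⁻⁵) = 5.089 × 10⁷ Pa = 50.89 MPa
Final answer: (a) δ = 8.913 mm, (b) σ = 50.89 MPa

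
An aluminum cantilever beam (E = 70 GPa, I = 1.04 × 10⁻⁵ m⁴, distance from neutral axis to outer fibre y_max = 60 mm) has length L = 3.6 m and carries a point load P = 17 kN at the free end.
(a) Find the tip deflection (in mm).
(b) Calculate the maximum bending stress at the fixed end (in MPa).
(a) Tip deflection of a cantilever with an end point load: δ = P·L^3 / (3·E·I). Convert P = 17 kN = 17000 N, E = 70 GPa = 7 × 10¹⁰ Pa.
  δ = (17000 × 3.6^3) / (3 × (7 × 10¹⁰) × (1.04 × 10⁻⁵)) = 0.3632 m = 363.2 mm
(b) Maximum bending moment at the fixed end: M = P·L = 17000 × 3.6 = 61200 N·m. Convert y_max = 60 mm = 0.06 m.
  σ = M·y_max / I = (61200 × 0.06) / (1.04 × 10⁻⁵) = 3.531 × 10⁸ Pa = 353.1 MPa
Final answer: (a) δ = 363.2 mm, (b) σ = 353.1 MPa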